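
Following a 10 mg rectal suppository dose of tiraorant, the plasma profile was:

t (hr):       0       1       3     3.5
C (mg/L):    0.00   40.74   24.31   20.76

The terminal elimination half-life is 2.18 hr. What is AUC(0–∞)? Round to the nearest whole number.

AUC = 162 mg/L·hr

Trapezoidal AUC_0→3.5:
  [0→1]: (0.00+40.74)/2 × 1 = 20.37
  [1→3]: (40.74+24.31)/2 × 2 = 65.05
  [3→3.5]: (24.31+20.76)/2 × 0.5 = 11.2675
  Sum = 96.6875 mg/L·hr
k_e = ln2 / t½ = 0.693147 / 2.18 = 0.3180 hr^-1
Extrapolated tail: C_last / k_e = 20.76 / 0.318 = 65.283
AUC_0→∞ = 96.6875 + 65.283 = 161.9705 mg/L·hr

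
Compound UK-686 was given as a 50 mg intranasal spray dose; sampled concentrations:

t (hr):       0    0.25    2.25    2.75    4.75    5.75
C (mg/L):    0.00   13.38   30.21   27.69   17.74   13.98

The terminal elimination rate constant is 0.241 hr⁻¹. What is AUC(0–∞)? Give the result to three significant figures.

Trapezoidal AUC_0→5.75:
  [0→0.25]: (0.00+13.38)/2 × 0.25 = 1.6725
  [0.25→2.25]: (13.38+30.21)/2 × 2 = 43.59
  [2.25→2.75]: (30.21+27.69)/2 × 0.5 = 14.475
  [2.75→4.75]: (27.69+17.74)/2 × 2 = 45.43
  [4.75→5.75]: (17.74+13.98)/2 × 1 = 15.86
  Sum = 121.0275 mg/L·hr
Extrapolated tail: C_last / k_e = 13.98 / 0.241 = 58.008
AUC_0→∞ = 121.0275 + 58.008 = 179.0355 mg/L·hr

AUC = 179 mg/L·hr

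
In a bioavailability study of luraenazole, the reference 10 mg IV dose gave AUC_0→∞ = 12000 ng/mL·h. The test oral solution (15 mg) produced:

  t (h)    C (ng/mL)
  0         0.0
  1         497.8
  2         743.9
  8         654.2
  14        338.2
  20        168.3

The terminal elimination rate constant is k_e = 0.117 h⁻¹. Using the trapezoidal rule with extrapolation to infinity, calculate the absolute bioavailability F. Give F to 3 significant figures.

Trapezoidal AUC_0→20 (oral solution):
  [0→1]: (0.0+497.8)/2 × 1 = 248.9
  [1→2]: (497.8+743.9)/2 × 1 = 620.85
  [2→8]: (743.9+654.2)/2 × 6 = 4194.3
  [8→14]: (654.2+338.2)/2 × 6 = 2977.2
  [14→20]: (338.2+168.3)/2 × 6 = 1519.5
  Sum = 9560.75 ng/mL·h
Tail: C_last/k_e = 168.3/0.117 = 1438.462
AUC_0→∞ (oral solution) = 9560.75 + 1438.462 = 10999.212 ng/mL·h
F = (AUC_ev/D_ev)/(AUC_iv/D_iv) = (10999.212/15)/(12000/10) = 733.2808/1200 = 0.6111

F = 0.611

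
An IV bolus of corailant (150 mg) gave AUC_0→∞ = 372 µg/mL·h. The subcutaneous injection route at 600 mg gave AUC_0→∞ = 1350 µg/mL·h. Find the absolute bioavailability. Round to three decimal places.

F = 0.907

F = (AUC_ev / D_ev) / (AUC_iv / D_iv)
  = (1350/600) / (372/150)
  = 2.25 / 2.48 = 0.9073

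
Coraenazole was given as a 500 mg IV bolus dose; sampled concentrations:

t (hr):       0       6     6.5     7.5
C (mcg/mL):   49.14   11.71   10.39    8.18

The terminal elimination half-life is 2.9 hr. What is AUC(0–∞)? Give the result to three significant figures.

Trapezoidal AUC_0→7.5:
  [0→6]: (49.14+11.71)/2 × 6 = 182.55
  [6→6.5]: (11.71+10.39)/2 × 0.5 = 5.525
  [6.5→7.5]: (10.39+8.18)/2 × 1 = 9.285
  Sum = 197.36 mcg/mL·hr
k_e = ln2 / t½ = 0.693147 / 2.9 = 0.2390 hr^-1
Extrapolated tail: C_last / k_e = 8.18 / 0.239 = 34.226
AUC_0→∞ = 197.36 + 34.226 = 231.586 mcg/mL·hr

AUC = 232 mcg/mL·hr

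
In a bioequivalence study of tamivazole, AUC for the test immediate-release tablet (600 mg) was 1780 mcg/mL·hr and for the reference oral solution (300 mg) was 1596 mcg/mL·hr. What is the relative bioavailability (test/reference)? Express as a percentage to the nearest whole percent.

F_rel = (AUC_test/D_test) / (AUC_ref/D_ref)
      = (1780/600) / (1596/300)
      = 2.96667 / 5.32 = 0.5576 = 55.76%

F_rel = 56%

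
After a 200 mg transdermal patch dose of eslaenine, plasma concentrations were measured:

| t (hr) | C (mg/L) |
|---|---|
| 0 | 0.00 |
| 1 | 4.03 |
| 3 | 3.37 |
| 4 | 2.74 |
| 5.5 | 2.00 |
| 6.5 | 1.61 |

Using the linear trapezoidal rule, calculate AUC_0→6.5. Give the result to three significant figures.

Trapezoidal AUC_0→6.5:
  [0→1]: (0.00+4.03)/2 × 1 = 2.015
  [1→3]: (4.03+3.37)/2 × 2 = 7.4
  [3→4]: (3.37+2.74)/2 × 1 = 3.055
  [4→5.5]: (2.74+2.00)/2 × 1.5 = 3.555
  [5.5→6.5]: (2.00+1.61)/2 × 1 = 1.805
  Sum = 17.83 mg/L·hr

AUC = 17.8 mg/L·hr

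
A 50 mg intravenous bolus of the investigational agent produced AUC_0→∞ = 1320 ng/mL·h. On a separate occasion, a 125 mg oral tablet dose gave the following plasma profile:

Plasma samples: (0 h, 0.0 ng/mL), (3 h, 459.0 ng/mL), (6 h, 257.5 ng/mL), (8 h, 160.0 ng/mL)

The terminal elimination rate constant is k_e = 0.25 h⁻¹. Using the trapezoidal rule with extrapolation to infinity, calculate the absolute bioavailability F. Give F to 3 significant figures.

Trapezoidal AUC_0→8 (oral tablet):
  [0→3]: (0.0+459.0)/2 × 3 = 688.5
  [3→6]: (459.0+257.5)/2 × 3 = 1074.75
  [6→8]: (257.5+160.0)/2 × 2 = 417.5
  Sum = 2180.75 ng/mL·h
Tail: C_last/k_e = 160.0/0.25 = 640.000
AUC_0→∞ (oral tablet) = 2180.75 + 640.000 = 2820.75 ng/mL·h
F = (AUC_ev/D_ev)/(AUC_iv/D_iv) = (2820.75/125)/(1320/50) = 22.566/26.4 = 0.8548

F = 0.855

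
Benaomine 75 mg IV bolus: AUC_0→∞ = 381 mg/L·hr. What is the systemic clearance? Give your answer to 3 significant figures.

CL = Dose_iv / AUC_0→∞
   = 75 / 381 = 0.19685 L/hr

CL = 0.197 L/hr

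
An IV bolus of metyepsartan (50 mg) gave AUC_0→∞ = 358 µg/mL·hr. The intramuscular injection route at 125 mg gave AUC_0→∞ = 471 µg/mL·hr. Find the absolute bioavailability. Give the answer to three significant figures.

F = 0.526

F = (AUC_ev / D_ev) / (AUC_iv / D_iv)
  = (471/125) / (358/50)
  = 3.768 / 7.16 = 0.5263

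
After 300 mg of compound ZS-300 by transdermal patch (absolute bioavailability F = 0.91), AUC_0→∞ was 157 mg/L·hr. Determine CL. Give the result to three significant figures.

CL = 1.74 L/hr

CL = F × Dose / AUC_0→∞
   = 0.91 × 300 / 157 = 1.73885 L/hr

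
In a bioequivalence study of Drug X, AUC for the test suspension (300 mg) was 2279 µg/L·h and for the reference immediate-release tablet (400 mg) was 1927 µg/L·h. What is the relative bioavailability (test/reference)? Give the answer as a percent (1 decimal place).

F_rel = 157.7%

F_rel = (AUC_test/D_test) / (AUC_ref/D_ref)
      = (2279/300) / (1927/400)
      = 7.59667 / 4.8175 = 1.5769 = 157.69%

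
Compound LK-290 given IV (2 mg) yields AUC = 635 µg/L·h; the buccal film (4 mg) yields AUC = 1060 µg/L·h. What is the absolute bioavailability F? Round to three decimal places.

F = (AUC_ev / D_ev) / (AUC_iv / D_iv)
  = (1060/4) / (635/2)
  = 265 / 317.5 = 0.8346

F = 0.835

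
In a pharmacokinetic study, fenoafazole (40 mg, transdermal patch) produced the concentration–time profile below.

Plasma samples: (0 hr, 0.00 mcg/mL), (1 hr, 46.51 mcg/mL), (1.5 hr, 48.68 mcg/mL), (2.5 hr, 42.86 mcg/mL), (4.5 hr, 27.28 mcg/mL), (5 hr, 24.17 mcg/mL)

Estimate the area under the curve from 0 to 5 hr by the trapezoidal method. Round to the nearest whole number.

Trapezoidal AUC_0→5:
  [0→1]: (0.00+46.51)/2 × 1 = 23.255
  [1→1.5]: (46.51+48.68)/2 × 0.5 = 23.7975
  [1.5→2.5]: (48.68+42.86)/2 × 1 = 45.77
  [2.5→4.5]: (42.86+27.28)/2 × 2 = 70.14
  [4.5→5]: (27.28+24.17)/2 × 0.5 = 12.8625
  Sum = 175.825 mcg/mL·hr

AUC = 176 mcg/mL·hr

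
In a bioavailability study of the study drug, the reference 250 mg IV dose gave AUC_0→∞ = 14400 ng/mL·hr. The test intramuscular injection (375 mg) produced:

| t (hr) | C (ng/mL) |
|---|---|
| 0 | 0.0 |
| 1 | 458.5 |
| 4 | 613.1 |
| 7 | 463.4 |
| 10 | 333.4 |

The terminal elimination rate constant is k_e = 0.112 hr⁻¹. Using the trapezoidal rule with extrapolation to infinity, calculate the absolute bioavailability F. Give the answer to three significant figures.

F = 0.353

Trapezoidal AUC_0→10 (intramuscular injection):
  [0→1]: (0.0+458.5)/2 × 1 = 229.25
  [1→4]: (458.5+613.1)/2 × 3 = 1607.4
  [4→7]: (613.1+463.4)/2 × 3 = 1614.75
  [7→10]: (463.4+333.4)/2 × 3 = 1195.2
  Sum = 4646.6 ng/mL·hr
Tail: C_last/k_e = 333.4/0.112 = 2976.786
AUC_0→∞ (intramuscular injection) = 4646.6 + 2976.786 = 7623.386 ng/mL·hr
F = (AUC_ev/D_ev)/(AUC_iv/D_iv) = (7623.386/375)/(14400/250) = 20.329/57.6 = 0.3529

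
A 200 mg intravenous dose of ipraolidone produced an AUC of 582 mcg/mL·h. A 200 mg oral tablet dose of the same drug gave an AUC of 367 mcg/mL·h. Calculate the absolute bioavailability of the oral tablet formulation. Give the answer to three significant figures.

F = (AUC_ev / D_ev) / (AUC_iv / D_iv)
  = (367/200) / (582/200)
  = 1.835 / 2.91 = 0.6306

F = 0.631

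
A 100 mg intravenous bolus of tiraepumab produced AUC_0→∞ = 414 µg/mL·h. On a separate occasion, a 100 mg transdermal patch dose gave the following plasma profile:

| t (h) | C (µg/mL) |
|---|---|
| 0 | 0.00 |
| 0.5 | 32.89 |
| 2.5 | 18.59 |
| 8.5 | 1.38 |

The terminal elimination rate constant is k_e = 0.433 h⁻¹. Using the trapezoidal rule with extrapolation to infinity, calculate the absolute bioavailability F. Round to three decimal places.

Trapezoidal AUC_0→8.5 (transdermal patch):
  [0→0.5]: (0.00+32.89)/2 × 0.5 = 8.2225
  [0.5→2.5]: (32.89+18.59)/2 × 2 = 51.48
  [2.5→8.5]: (18.59+1.38)/2 × 6 = 59.91
  Sum = 119.6125 µg/mL·h
Tail: C_last/k_e = 1.38/0.433 = 3.187
AUC_0→∞ (transdermal patch) = 119.6125 + 3.187 = 122.7995 µg/mL·h
F = (AUC_ev/D_ev)/(AUC_iv/D_iv) = (122.7995/100)/(414/100) = 1.227995/4.14 = 0.2966

F = 0.297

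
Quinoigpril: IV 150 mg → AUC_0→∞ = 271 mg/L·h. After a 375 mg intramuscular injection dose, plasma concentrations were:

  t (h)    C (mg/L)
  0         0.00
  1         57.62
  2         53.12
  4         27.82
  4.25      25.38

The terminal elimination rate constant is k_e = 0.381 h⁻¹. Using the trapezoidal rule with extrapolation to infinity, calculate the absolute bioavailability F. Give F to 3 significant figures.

Trapezoidal AUC_0→4.25 (intramuscular injection):
  [0→1]: (0.00+57.62)/2 × 1 = 28.81
  [1→2]: (57.62+53.12)/2 × 1 = 55.37
  [2→4]: (53.12+27.82)/2 × 2 = 80.94
  [4→4.25]: (27.82+25.38)/2 × 0.25 = 6.65
  Sum = 171.77 mg/L·h
Tail: C_last/k_e = 25.38/0.381 = 66.614
AUC_0→∞ (intramuscular injection) = 171.77 + 66.614 = 238.384 mg/L·h
F = (AUC_ev/D_ev)/(AUC_iv/D_iv) = (238.384/375)/(271/150) = 0.635691/1.80667 = 0.3519

F = 0.352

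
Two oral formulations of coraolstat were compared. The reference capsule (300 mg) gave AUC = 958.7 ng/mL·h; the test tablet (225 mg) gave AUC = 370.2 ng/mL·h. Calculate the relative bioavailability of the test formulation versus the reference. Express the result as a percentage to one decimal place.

F_rel = (AUC_test/D_test) / (AUC_ref/D_ref)
      = (370.2/225) / (958.7/300)
      = 1.64533 / 3.19567 = 0.5149 = 51.49%

F_rel = 51.5%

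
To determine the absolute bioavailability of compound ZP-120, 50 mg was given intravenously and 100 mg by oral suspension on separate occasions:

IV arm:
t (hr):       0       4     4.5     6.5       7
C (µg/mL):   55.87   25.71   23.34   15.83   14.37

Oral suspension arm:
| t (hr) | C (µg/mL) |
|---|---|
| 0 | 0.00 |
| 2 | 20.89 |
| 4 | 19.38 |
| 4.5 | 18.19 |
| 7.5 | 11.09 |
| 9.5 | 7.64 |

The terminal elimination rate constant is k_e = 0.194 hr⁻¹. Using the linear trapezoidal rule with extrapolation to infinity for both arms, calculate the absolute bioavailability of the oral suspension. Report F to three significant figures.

F = 0.291

Trapezoidal AUC_0→7 (IV):
  [0→4]: (55.87+25.71)/2 × 4 = 163.16
  [4→4.5]: (25.71+23.34)/2 × 0.5 = 12.2625
  [4.5→6.5]: (23.34+15.83)/2 × 2 = 39.17
  [6.5→7]: (15.83+14.37)/2 × 0.5 = 7.55
  Sum = 222.1425 µg/mL·hr
IV tail: 14.37/0.194 = 74.072; AUC_iv,0→∞ = 222.1425 + 74.072 = 296.2145 µg/mL·hr
Trapezoidal AUC_0→9.5 (oral suspension):
  [0→2]: (0.00+20.89)/2 × 2 = 20.89
  [2→4]: (20.89+19.38)/2 × 2 = 40.27
  [4→4.5]: (19.38+18.19)/2 × 0.5 = 9.3925
  [4.5→7.5]: (18.19+11.09)/2 × 3 = 43.92
  [7.5→9.5]: (11.09+7.64)/2 × 2 = 18.73
  Sum = 133.2025 µg/mL·hr
oral suspension tail: 7.64/0.194 = 39.381; AUC_ev,0→∞ = 133.2025 + 39.381 = 172.5835 µg/mL·hr
F = (AUC_ev/D_ev)/(AUC_iv/D_iv) = (172.5835/100)/(296.2145/50) = 1.725835/5.92429 = 0.2913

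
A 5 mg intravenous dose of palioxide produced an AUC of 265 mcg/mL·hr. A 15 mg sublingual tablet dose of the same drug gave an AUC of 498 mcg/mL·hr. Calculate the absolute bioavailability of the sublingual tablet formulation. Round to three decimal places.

F = (AUC_ev / D_ev) / (AUC_iv / D_iv)
  = (498/15) / (265/5)
  = 33.2 / 53 = 0.6264

F = 0.626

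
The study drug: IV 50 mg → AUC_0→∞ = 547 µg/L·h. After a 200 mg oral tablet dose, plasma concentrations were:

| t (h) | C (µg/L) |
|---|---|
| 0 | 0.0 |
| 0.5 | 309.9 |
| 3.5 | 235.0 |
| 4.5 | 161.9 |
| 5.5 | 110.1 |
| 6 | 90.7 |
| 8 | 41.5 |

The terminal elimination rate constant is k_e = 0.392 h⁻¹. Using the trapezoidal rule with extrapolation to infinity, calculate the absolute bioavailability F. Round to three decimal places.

F = 0.694

Trapezoidal AUC_0→8 (oral tablet):
  [0→0.5]: (0.0+309.9)/2 × 0.5 = 77.475
  [0.5→3.5]: (309.9+235.0)/2 × 3 = 817.35
  [3.5→4.5]: (235.0+161.9)/2 × 1 = 198.45
  [4.5→5.5]: (161.9+110.1)/2 × 1 = 136.0
  [5.5→6]: (110.1+90.7)/2 × 0.5 = 50.2
  [6→8]: (90.7+41.5)/2 × 2 = 132.2
  Sum = 1411.675 µg/L·h
Tail: C_last/k_e = 41.5/0.392 = 105.867
AUC_0→∞ (oral tablet) = 1411.675 + 105.867 = 1517.542 µg/L·h
F = (AUC_ev/D_ev)/(AUC_iv/D_iv) = (1517.542/200)/(547/50) = 7.58771/10.94 = 0.6936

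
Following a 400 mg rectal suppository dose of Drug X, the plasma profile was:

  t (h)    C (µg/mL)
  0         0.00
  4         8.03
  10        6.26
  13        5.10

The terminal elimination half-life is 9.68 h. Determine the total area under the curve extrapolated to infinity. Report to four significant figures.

Trapezoidal AUC_0→13:
  [0→4]: (0.00+8.03)/2 × 4 = 16.06
  [4→10]: (8.03+6.26)/2 × 6 = 42.87
  [10→13]: (6.26+5.10)/2 × 3 = 17.04
  Sum = 75.97 µg/mL·h
k_e = ln2 / t½ = 0.693147 / 9.68 = 0.0716 h^-1
Extrapolated tail: C_last / k_e = 5.10 / 0.0716 = 71.229
AUC_0→∞ = 75.97 + 71.229 = 147.199 µg/mL·h

AUC = 147.2 µg/mL·h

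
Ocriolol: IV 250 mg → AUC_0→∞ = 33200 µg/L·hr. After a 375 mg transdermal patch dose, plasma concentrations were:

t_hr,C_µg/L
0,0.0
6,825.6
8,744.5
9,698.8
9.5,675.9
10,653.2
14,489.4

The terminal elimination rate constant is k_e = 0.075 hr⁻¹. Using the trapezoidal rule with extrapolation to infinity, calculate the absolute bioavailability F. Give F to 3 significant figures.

Trapezoidal AUC_0→14 (transdermal patch):
  [0→6]: (0.0+825.6)/2 × 6 = 2476.8
  [6→8]: (825.6+744.5)/2 × 2 = 1570.1
  [8→9]: (744.5+698.8)/2 × 1 = 721.65
  [9→9.5]: (698.8+675.9)/2 × 0.5 = 343.675
  [9.5→10]: (675.9+653.2)/2 × 0.5 = 332.275
  [10→14]: (653.2+489.4)/2 × 4 = 2285.2
  Sum = 7729.7 µg/L·hr
Tail: C_last/k_e = 489.4/0.075 = 6525.333
AUC_0→∞ (transdermal patch) = 7729.7 + 6525.333 = 14255.033 µg/L·hr
F = (AUC_ev/D_ev)/(AUC_iv/D_iv) = (14255.033/375)/(33200/250) = 38.0134/132.8 = 0.2862

F = 0.286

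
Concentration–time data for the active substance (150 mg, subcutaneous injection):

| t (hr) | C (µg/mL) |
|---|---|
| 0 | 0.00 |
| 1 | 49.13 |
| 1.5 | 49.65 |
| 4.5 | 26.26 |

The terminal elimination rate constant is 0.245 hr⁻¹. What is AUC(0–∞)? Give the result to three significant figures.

AUC = 270 µg/mL·hr

Trapezoidal AUC_0→4.5:
  [0→1]: (0.00+49.13)/2 × 1 = 24.565
  [1→1.5]: (49.13+49.65)/2 × 0.5 = 24.695
  [1.5→4.5]: (49.65+26.26)/2 × 3 = 113.865
  Sum = 163.125 µg/mL·hr
Extrapolated tail: C_last / k_e = 26.26 / 0.245 = 107.184
AUC_0→∞ = 163.125 + 107.184 = 270.309 µg/mL·hr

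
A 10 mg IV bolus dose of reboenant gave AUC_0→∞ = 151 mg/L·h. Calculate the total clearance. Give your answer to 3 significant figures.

CL = 0.0662 L/h

CL = Dose_iv / AUC_0→∞
   = 10 / 151 = 0.0662252 L/h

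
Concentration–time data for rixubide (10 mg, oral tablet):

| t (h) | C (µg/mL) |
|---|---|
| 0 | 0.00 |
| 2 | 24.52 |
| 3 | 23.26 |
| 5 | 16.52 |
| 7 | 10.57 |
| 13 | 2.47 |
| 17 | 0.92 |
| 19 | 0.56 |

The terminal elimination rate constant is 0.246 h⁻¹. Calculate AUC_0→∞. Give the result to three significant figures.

AUC = 165 µg/mL·h

Trapezoidal AUC_0→19:
  [0→2]: (0.00+24.52)/2 × 2 = 24.52
  [2→3]: (24.52+23.26)/2 × 1 = 23.89
  [3→5]: (23.26+16.52)/2 × 2 = 39.78
  [5→7]: (16.52+10.57)/2 × 2 = 27.09
  [7→13]: (10.57+2.47)/2 × 6 = 39.12
  [13→17]: (2.47+0.92)/2 × 4 = 6.78
  [17→19]: (0.92+0.56)/2 × 2 = 1.48
  Sum = 162.66 µg/mL·h
Extrapolated tail: C_last / k_e = 0.56 / 0.246 = 2.276
AUC_0→∞ = 162.66 + 2.276 = 164.936 µg/mL·h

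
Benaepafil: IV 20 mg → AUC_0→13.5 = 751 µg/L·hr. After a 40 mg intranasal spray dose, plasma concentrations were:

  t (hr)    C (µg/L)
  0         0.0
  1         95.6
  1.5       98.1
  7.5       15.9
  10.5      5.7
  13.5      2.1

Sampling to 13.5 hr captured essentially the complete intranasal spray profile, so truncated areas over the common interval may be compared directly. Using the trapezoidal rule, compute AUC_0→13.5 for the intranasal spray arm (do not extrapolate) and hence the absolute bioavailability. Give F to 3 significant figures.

Trapezoidal AUC_0→13.5 (intranasal spray):
  [0→1]: (0.0+95.6)/2 × 1 = 47.8
  [1→1.5]: (95.6+98.1)/2 × 0.5 = 48.425
  [1.5→7.5]: (98.1+15.9)/2 × 6 = 342.0
  [7.5→10.5]: (15.9+5.7)/2 × 3 = 32.4
  [10.5→13.5]: (5.7+2.1)/2 × 3 = 11.7
  Sum = 482.325 µg/L·hr
F = (AUC_ev/D_ev)/(AUC_iv/D_iv) = (482.325/40)/(751/20) = 12.058125/37.55 = 0.3211

F = 0.321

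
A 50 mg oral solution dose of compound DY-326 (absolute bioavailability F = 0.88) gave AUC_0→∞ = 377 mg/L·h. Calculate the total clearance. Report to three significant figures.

CL = F × Dose / AUC_0→∞
   = 0.88 × 50 / 377 = 0.116711 L/h

CL = 0.117 L/h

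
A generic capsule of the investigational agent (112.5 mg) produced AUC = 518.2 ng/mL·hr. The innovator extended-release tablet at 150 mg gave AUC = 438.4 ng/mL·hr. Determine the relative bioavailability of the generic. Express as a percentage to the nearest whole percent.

F_rel = 158%

F_rel = (AUC_test/D_test) / (AUC_ref/D_ref)
      = (518.2/112.5) / (438.4/150)
      = 4.60622 / 2.92267 = 1.5760 = 157.60%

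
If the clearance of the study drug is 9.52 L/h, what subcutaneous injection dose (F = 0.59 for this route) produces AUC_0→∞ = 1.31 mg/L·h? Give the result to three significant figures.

Dose = CL × AUC_0→∞ / F
     = 9.52 × 1.31 / 0.59 = 21.1376 mg

Dose = 21.1 mg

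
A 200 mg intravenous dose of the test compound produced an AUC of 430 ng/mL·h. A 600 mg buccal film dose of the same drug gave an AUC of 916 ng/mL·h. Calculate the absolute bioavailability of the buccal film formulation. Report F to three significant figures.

F = 0.710

F = (AUC_ev / D_ev) / (AUC_iv / D_iv)
  = (916/600) / (430/200)
  = 1.52667 / 2.15 = 0.7101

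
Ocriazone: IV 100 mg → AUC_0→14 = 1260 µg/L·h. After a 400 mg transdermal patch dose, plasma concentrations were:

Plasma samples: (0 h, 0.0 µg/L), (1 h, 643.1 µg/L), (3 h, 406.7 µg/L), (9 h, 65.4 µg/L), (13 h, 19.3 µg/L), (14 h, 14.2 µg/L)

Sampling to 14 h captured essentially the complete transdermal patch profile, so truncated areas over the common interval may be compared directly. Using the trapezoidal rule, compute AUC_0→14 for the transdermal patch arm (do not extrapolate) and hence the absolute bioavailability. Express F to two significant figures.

Trapezoidal AUC_0→14 (transdermal patch):
  [0→1]: (0.0+643.1)/2 × 1 = 321.55
  [1→3]: (643.1+406.7)/2 × 2 = 1049.8
  [3→9]: (406.7+65.4)/2 × 6 = 1416.3
  [9→13]: (65.4+19.3)/2 × 4 = 169.4
  [13→14]: (19.3+14.2)/2 × 1 = 16.75
  Sum = 2973.8 µg/L·h
F = (AUC_ev/D_ev)/(AUC_iv/D_iv) = (2973.8/400)/(1260/100) = 7.4345/12.6 = 0.5900

F = 0.59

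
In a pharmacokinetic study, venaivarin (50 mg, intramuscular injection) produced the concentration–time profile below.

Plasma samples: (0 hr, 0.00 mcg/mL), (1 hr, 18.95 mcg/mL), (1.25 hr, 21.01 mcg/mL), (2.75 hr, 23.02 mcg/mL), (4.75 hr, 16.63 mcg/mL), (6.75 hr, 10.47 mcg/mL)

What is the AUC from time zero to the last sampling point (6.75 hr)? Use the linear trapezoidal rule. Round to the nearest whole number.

Trapezoidal AUC_0→6.75:
  [0→1]: (0.00+18.95)/2 × 1 = 9.475
  [1→1.25]: (18.95+21.01)/2 × 0.25 = 4.995
  [1.25→2.75]: (21.01+23.02)/2 × 1.5 = 33.0225
  [2.75→4.75]: (23.02+16.63)/2 × 2 = 39.65
  [4.75→6.75]: (16.63+10.47)/2 × 2 = 27.1
  Sum = 114.2425 mcg/mL·hr

AUC = 114 mcg/mL·hr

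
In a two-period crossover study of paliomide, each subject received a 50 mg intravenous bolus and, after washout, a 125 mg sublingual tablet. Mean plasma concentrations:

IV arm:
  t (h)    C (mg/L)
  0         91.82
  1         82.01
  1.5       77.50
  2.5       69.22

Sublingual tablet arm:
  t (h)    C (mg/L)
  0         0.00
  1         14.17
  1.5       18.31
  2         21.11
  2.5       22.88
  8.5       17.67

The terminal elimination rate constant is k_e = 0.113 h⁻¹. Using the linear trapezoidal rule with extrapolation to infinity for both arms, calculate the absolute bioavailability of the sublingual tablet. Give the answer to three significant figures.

Trapezoidal AUC_0→2.5 (IV):
  [0→1]: (91.82+82.01)/2 × 1 = 86.915
  [1→1.5]: (82.01+77.50)/2 × 0.5 = 39.8775
  [1.5→2.5]: (77.50+69.22)/2 × 1 = 73.36
  Sum = 200.1525 mg/L·h
IV tail: 69.22/0.113 = 612.566; AUC_iv,0→∞ = 200.1525 + 612.566 = 812.7185 mg/L·h
Trapezoidal AUC_0→8.5 (sublingual tablet):
  [0→1]: (0.00+14.17)/2 × 1 = 7.085
  [1→1.5]: (14.17+18.31)/2 × 0.5 = 8.12
  [1.5→2]: (18.31+21.11)/2 × 0.5 = 9.855
  [2→2.5]: (21.11+22.88)/2 × 0.5 = 10.9975
  [2.5→8.5]: (22.88+17.67)/2 × 6 = 121.65
  Sum = 157.7075 mg/L·h
sublingual tablet tail: 17.67/0.113 = 156.372; AUC_ev,0→∞ = 157.7075 + 156.372 = 314.0795 mg/L·h
F = (AUC_ev/D_ev)/(AUC_iv/D_iv) = (314.0795/125)/(812.7185/50) = 2.512636/16.25437 = 0.1546

F = 0.155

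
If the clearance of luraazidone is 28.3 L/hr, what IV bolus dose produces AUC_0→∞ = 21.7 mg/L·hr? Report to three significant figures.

Dose_iv = CL × AUC_0→∞
     = 28.3 × 21.7 = 614.11 mg

Dose = 614 mg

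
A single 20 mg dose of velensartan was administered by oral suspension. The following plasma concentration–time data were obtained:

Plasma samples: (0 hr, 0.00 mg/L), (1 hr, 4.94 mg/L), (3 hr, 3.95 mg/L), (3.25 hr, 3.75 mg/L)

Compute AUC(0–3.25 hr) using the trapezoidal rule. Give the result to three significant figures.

Trapezoidal AUC_0→3.25:
  [0→1]: (0.00+4.94)/2 × 1 = 2.47
  [1→3]: (4.94+3.95)/2 × 2 = 8.89
  [3→3.25]: (3.95+3.75)/2 × 0.25 = 0.9625
  Sum = 12.3225 mg/L·hr

AUC = 12.3 mg/L·hr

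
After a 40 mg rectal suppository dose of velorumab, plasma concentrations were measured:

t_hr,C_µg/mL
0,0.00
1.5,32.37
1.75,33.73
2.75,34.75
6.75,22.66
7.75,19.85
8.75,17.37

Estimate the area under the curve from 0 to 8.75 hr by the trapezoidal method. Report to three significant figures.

Trapezoidal AUC_0→8.75:
  [0→1.5]: (0.00+32.37)/2 × 1.5 = 24.2775
  [1.5→1.75]: (32.37+33.73)/2 × 0.25 = 8.2625
  [1.75→2.75]: (33.73+34.75)/2 × 1 = 34.24
  [2.75→6.75]: (34.75+22.66)/2 × 4 = 114.82
  [6.75→7.75]: (22.66+19.85)/2 × 1 = 21.255
  [7.75→8.75]: (19.85+17.37)/2 × 1 = 18.61
  Sum = 221.465 µg/mL·hr

AUC = 221 µg/mL·hr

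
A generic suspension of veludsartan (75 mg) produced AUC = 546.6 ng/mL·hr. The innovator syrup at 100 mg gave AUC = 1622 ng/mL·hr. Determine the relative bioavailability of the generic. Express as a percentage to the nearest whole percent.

F_rel = 45%

F_rel = (AUC_test/D_test) / (AUC_ref/D_ref)
      = (546.6/75) / (1622/100)
      = 7.288 / 16.22 = 0.4493 = 44.93%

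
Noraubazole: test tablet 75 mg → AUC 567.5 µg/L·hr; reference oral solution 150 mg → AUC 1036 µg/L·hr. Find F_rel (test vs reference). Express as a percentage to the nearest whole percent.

F_rel = (AUC_test/D_test) / (AUC_ref/D_ref)
      = (567.5/75) / (1036/150)
      = 7.56667 / 6.90667 = 1.0956 = 109.56%

F_rel = 110%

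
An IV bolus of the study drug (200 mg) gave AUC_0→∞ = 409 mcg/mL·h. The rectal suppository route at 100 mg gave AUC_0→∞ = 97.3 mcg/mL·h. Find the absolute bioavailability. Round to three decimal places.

F = 0.476

F = (AUC_ev / D_ev) / (AUC_iv / D_iv)
  = (97.3/100) / (409/200)
  = 0.973 / 2.045 = 0.4758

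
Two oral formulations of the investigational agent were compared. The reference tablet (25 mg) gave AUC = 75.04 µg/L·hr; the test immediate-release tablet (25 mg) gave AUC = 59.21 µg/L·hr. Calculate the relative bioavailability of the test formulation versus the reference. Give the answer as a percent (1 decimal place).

F_rel = 78.9%

F_rel = (AUC_test/D_test) / (AUC_ref/D_ref)
      = (59.21/25) / (75.04/25)
      = 2.3684 / 3.0016 = 0.7890 = 78.90%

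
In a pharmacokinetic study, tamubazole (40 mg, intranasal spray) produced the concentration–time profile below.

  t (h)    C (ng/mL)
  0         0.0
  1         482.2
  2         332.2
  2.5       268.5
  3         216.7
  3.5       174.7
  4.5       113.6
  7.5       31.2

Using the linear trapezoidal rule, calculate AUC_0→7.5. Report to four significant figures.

Trapezoidal AUC_0→7.5:
  [0→1]: (0.0+482.2)/2 × 1 = 241.1
  [1→2]: (482.2+332.2)/2 × 1 = 407.2
  [2→2.5]: (332.2+268.5)/2 × 0.5 = 150.175
  [2.5→3]: (268.5+216.7)/2 × 0.5 = 121.3
  [3→3.5]: (216.7+174.7)/2 × 0.5 = 97.85
  [3.5→4.5]: (174.7+113.6)/2 × 1 = 144.15
  [4.5→7.5]: (113.6+31.2)/2 × 3 = 217.2
  Sum = 1378.975 ng/mL·h

AUC = 1379 ng/mL·h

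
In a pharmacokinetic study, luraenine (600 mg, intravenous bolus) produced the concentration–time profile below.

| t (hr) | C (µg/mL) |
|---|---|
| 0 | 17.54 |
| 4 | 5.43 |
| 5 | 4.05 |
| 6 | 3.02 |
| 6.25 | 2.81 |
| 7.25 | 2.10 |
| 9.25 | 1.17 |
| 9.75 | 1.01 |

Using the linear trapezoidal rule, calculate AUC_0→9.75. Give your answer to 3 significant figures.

Trapezoidal AUC_0→9.75:
  [0→4]: (17.54+5.43)/2 × 4 = 45.94
  [4→5]: (5.43+4.05)/2 × 1 = 4.74
  [5→6]: (4.05+3.02)/2 × 1 = 3.535
  [6→6.25]: (3.02+2.81)/2 × 0.25 = 0.72875
  [6.25→7.25]: (2.81+2.10)/2 × 1 = 2.455
  [7.25→9.25]: (2.10+1.17)/2 × 2 = 3.27
  [9.25→9.75]: (1.17+1.01)/2 × 0.5 = 0.545
  Sum = 61.21375 µg/mL·hr

AUC = 61.2 µg/mL·hr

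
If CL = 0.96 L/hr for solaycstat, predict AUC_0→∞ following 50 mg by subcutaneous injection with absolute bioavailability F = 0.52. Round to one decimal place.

AUC = 27.1 mg/L·hr

AUC_0→∞ = F × Dose / CL
        = 0.52 × 50 / 0.96 = 27.0833 mg/L·hr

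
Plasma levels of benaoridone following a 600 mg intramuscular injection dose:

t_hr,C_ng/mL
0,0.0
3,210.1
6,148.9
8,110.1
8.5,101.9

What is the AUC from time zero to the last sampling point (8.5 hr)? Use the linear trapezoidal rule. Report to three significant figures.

Trapezoidal AUC_0→8.5:
  [0→3]: (0.0+210.1)/2 × 3 = 315.15
  [3→6]: (210.1+148.9)/2 × 3 = 538.5
  [6→8]: (148.9+110.1)/2 × 2 = 259.0
  [8→8.5]: (110.1+101.9)/2 × 0.5 = 53.0
  Sum = 1165.65 ng/mL·hr

AUC = 1170 ng/mL·hr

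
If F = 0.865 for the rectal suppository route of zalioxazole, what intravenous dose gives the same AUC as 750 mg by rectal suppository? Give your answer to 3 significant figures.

D_iv = 649 mg

Systemic exposure from an extravascular dose = F × D_ev, so the equivalent IV dose is F × D_ev.
D_iv = F × D_ev = 0.865 × 750 = 648.75 mg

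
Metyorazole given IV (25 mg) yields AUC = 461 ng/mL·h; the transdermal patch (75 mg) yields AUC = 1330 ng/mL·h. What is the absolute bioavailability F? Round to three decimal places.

F = (AUC_ev / D_ev) / (AUC_iv / D_iv)
  = (1330/75) / (461/25)
  = 17.7333 / 18.44 = 0.9617

F = 0.962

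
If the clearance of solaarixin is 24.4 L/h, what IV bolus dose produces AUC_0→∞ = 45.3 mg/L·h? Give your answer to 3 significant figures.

Dose_iv = CL × AUC_0→∞
     = 24.4 × 45.3 = 1105.32 mg

Dose = 1110 mg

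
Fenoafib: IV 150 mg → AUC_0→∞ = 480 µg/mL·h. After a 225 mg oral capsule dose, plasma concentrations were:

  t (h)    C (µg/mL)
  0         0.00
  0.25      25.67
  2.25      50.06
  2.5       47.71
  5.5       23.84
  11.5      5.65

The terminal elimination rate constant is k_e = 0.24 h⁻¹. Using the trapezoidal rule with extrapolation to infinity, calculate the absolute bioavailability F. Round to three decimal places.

F = 0.431

Trapezoidal AUC_0→11.5 (oral capsule):
  [0→0.25]: (0.00+25.67)/2 × 0.25 = 3.20875
  [0.25→2.25]: (25.67+50.06)/2 × 2 = 75.73
  [2.25→2.5]: (50.06+47.71)/2 × 0.25 = 12.22125
  [2.5→5.5]: (47.71+23.84)/2 × 3 = 107.325
  [5.5→11.5]: (23.84+5.65)/2 × 6 = 88.47
  Sum = 286.955 µg/mL·h
Tail: C_last/k_e = 5.65/0.24 = 23.542
AUC_0→∞ (oral capsule) = 286.955 + 23.542 = 310.497 µg/mL·h
F = (AUC_ev/D_ev)/(AUC_iv/D_iv) = (310.497/225)/(480/150) = 1.37999/3.2 = 0.4312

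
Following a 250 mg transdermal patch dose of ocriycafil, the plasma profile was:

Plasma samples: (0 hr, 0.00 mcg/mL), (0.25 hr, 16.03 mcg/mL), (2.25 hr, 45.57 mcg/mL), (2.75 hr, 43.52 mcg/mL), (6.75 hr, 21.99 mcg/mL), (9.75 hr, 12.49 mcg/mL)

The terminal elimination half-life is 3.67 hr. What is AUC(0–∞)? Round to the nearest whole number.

AUC = 335 mcg/mL·hr

Trapezoidal AUC_0→9.75:
  [0→0.25]: (0.00+16.03)/2 × 0.25 = 2.00375
  [0.25→2.25]: (16.03+45.57)/2 × 2 = 61.6
  [2.25→2.75]: (45.57+43.52)/2 × 0.5 = 22.2725
  [2.75→6.75]: (43.52+21.99)/2 × 4 = 131.02
  [6.75→9.75]: (21.99+12.49)/2 × 3 = 51.72
  Sum = 268.61625 mcg/mL·hr
k_e = ln2 / t½ = 0.693147 / 3.67 = 0.1889 hr^-1
Extrapolated tail: C_last / k_e = 12.49 / 0.1889 = 66.120
AUC_0→∞ = 268.61625 + 66.120 = 334.73625 mcg/mL·hr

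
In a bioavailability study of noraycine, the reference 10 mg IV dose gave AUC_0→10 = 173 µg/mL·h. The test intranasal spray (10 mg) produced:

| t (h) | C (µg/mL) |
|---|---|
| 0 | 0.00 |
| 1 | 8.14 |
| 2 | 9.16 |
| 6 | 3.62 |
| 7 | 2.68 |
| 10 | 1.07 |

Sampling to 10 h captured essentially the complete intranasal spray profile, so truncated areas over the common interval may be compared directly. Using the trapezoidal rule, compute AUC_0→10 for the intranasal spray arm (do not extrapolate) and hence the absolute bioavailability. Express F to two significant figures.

F = 0.27

Trapezoidal AUC_0→10 (intranasal spray):
  [0→1]: (0.00+8.14)/2 × 1 = 4.07
  [1→2]: (8.14+9.16)/2 × 1 = 8.65
  [2→6]: (9.16+3.62)/2 × 4 = 25.56
  [6→7]: (3.62+2.68)/2 × 1 = 3.15
  [7→10]: (2.68+1.07)/2 × 3 = 5.625
  Sum = 47.055 µg/mL·h
F = (AUC_ev/D_ev)/(AUC_iv/D_iv) = (47.055/10)/(173/10) = 4.7055/17.3 = 0.2720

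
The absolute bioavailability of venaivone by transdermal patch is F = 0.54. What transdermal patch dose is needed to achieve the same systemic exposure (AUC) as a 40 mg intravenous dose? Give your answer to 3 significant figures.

For equal systemic exposure: F × D_ev = D_iv
D_ev = D_iv / F = 40 / 0.54 = 74.0741 mg

D_transdermal = 74.1 mg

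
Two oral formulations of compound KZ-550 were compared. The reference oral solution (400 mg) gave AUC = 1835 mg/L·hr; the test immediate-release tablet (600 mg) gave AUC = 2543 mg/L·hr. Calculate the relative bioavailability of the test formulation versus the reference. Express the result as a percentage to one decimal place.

F_rel = (AUC_test/D_test) / (AUC_ref/D_ref)
      = (2543/600) / (1835/400)
      = 4.23833 / 4.5875 = 0.9239 = 92.39%

F_rel = 92.4%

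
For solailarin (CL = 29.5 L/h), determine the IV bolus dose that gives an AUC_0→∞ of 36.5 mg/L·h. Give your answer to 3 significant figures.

Dose_iv = CL × AUC_0→∞
     = 29.5 × 36.5 = 1076.75 mg

Dose = 1080 mg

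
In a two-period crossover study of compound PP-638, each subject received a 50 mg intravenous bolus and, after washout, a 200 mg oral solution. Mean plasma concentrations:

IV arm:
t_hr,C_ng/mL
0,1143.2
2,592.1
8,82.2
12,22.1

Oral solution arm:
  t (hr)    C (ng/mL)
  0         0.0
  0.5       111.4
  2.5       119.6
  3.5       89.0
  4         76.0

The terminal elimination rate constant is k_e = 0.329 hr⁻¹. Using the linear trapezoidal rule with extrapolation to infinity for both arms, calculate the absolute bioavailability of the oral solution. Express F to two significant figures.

Trapezoidal AUC_0→12 (IV):
  [0→2]: (1143.2+592.1)/2 × 2 = 1735.3
  [2→8]: (592.1+82.2)/2 × 6 = 2022.9
  [8→12]: (82.2+22.1)/2 × 4 = 208.6
  Sum = 3966.8 ng/mL·hr
IV tail: 22.1/0.329 = 67.173; AUC_iv,0→∞ = 3966.8 + 67.173 = 4033.973 ng/mL·hr
Trapezoidal AUC_0→4 (oral solution):
  [0→0.5]: (0.0+111.4)/2 × 0.5 = 27.85
  [0.5→2.5]: (111.4+119.6)/2 × 2 = 231.0
  [2.5→3.5]: (119.6+89.0)/2 × 1 = 104.3
  [3.5→4]: (89.0+76.0)/2 × 0.5 = 41.25
  Sum = 404.4 ng/mL·hr
oral solution tail: 76.0/0.329 = 231.003; AUC_ev,0→∞ = 404.4 + 231.003 = 635.403 ng/mL·hr
F = (AUC_ev/D_ev)/(AUC_iv/D_iv) = (635.403/200)/(4033.973/50) = 3.177015/80.67946 = 0.0394

F = 0.039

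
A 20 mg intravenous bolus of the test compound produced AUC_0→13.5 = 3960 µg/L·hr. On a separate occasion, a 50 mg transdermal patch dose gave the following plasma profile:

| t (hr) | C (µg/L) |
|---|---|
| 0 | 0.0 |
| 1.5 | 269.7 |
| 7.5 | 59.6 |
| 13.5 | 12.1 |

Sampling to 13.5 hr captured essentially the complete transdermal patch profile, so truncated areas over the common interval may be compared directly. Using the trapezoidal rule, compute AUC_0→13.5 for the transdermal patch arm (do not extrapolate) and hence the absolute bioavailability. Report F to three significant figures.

F = 0.142

Trapezoidal AUC_0→13.5 (transdermal patch):
  [0→1.5]: (0.0+269.7)/2 × 1.5 = 202.275
  [1.5→7.5]: (269.7+59.6)/2 × 6 = 987.9
  [7.5→13.5]: (59.6+12.1)/2 × 6 = 215.1
  Sum = 1405.275 µg/L·hr
F = (AUC_ev/D_ev)/(AUC_iv/D_iv) = (1405.275/50)/(3960/20) = 28.1055/198 = 0.1419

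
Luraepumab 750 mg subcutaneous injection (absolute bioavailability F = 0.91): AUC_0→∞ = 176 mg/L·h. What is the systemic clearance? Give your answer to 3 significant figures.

CL = 3.88 L/h

CL = F × Dose / AUC_0→∞
   = 0.91 × 750 / 176 = 3.87784 L/h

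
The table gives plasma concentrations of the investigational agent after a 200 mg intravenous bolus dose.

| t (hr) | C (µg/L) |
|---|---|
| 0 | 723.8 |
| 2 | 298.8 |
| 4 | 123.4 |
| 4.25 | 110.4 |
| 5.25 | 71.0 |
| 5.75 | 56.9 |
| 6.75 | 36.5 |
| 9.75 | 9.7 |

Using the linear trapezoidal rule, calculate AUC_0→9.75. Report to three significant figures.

AUC = 1710 µg/L·hr

Trapezoidal AUC_0→9.75:
  [0→2]: (723.8+298.8)/2 × 2 = 1022.6
  [2→4]: (298.8+123.4)/2 × 2 = 422.2
  [4→4.25]: (123.4+110.4)/2 × 0.25 = 29.225
  [4.25→5.25]: (110.4+71.0)/2 × 1 = 90.7
  [5.25→5.75]: (71.0+56.9)/2 × 0.5 = 31.975
  [5.75→6.75]: (56.9+36.5)/2 × 1 = 46.7
  [6.75→9.75]: (36.5+9.7)/2 × 3 = 69.3
  Sum = 1712.7 µg/L·hr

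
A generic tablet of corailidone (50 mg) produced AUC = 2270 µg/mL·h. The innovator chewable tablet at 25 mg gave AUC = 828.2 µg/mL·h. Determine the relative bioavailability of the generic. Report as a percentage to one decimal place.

F_rel = (AUC_test/D_test) / (AUC_ref/D_ref)
      = (2270/50) / (828.2/25)
      = 45.4 / 33.128 = 1.3704 = 137.04%

F_rel = 137.0%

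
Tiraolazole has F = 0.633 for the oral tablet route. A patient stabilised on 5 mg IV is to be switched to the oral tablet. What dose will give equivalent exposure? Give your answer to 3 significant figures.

D_oral = 7.90 mg

For equal systemic exposure: F × D_ev = D_iv
D_ev = D_iv / F = 5 / 0.633 = 7.89889 mg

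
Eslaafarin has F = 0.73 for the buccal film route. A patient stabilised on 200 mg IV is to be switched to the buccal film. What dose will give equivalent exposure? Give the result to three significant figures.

For equal systemic exposure: F × D_ev = D_iv
D_ev = D_iv / F = 200 / 0.73 = 273.973 mg

D_buccal = 274 mg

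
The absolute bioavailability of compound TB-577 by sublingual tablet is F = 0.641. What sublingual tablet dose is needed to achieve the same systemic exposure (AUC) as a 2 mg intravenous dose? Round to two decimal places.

D_sublingual = 3.12 mg

For equal systemic exposure: F × D_ev = D_iv
D_ev = D_iv / F = 2 / 0.641 = 3.12012 mg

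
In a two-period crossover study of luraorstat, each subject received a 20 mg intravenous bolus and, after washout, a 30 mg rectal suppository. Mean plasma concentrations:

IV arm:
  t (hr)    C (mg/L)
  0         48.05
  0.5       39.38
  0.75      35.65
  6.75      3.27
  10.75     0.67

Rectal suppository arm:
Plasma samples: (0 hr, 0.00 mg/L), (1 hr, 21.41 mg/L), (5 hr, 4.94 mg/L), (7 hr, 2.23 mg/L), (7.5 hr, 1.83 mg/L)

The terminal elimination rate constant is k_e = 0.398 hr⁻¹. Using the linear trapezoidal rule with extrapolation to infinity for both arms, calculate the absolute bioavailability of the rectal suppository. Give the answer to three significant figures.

F = 0.322

Trapezoidal AUC_0→10.75 (IV):
  [0→0.5]: (48.05+39.38)/2 × 0.5 = 21.8575
  [0.5→0.75]: (39.38+35.65)/2 × 0.25 = 9.37875
  [0.75→6.75]: (35.65+3.27)/2 × 6 = 116.76
  [6.75→10.75]: (3.27+0.67)/2 × 4 = 7.88
  Sum = 155.87625 mg/L·hr
IV tail: 0.67/0.398 = 1.683; AUC_iv,0→∞ = 155.87625 + 1.683 = 157.55925 mg/L·hr
Trapezoidal AUC_0→7.5 (rectal suppository):
  [0→1]: (0.00+21.41)/2 × 1 = 10.705
  [1→5]: (21.41+4.94)/2 × 4 = 52.7
  [5→7]: (4.94+2.23)/2 × 2 = 7.17
  [7→7.5]: (2.23+1.83)/2 × 0.5 = 1.015
  Sum = 71.59 mg/L·hr
rectal suppository tail: 1.83/0.398 = 4.598; AUC_ev,0→∞ = 71.59 + 4.598 = 76.188 mg/L·hr
F = (AUC_ev/D_ev)/(AUC_iv/D_iv) = (76.188/30)/(157.55925/20) = 2.5396/7.8779625 = 0.3224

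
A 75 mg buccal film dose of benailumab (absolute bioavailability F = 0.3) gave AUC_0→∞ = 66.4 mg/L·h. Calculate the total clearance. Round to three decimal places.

CL = 0.339 L/h

CL = F × Dose / AUC_0→∞
   = 0.3 × 75 / 66.4 = 0.338855 L/h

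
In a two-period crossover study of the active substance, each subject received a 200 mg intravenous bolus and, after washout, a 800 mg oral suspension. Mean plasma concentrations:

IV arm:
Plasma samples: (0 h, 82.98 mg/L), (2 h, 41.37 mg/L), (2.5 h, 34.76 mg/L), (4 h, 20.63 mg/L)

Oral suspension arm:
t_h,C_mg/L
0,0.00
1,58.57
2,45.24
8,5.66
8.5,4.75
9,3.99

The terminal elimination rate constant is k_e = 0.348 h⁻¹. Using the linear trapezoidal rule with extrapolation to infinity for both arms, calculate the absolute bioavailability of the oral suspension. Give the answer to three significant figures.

F = 0.256

Trapezoidal AUC_0→4 (IV):
  [0→2]: (82.98+41.37)/2 × 2 = 124.35
  [2→2.5]: (41.37+34.76)/2 × 0.5 = 19.0325
  [2.5→4]: (34.76+20.63)/2 × 1.5 = 41.5425
  Sum = 184.925 mg/L·h
IV tail: 20.63/0.348 = 59.282; AUC_iv,0→∞ = 184.925 + 59.282 = 244.207 mg/L·h
Trapezoidal AUC_0→9 (oral suspension):
  [0→1]: (0.00+58.57)/2 × 1 = 29.285
  [1→2]: (58.57+45.24)/2 × 1 = 51.905
  [2→8]: (45.24+5.66)/2 × 6 = 152.7
  [8→8.5]: (5.66+4.75)/2 × 0.5 = 2.6025
  [8.5→9]: (4.75+3.99)/2 × 0.5 = 2.185
  Sum = 238.6775 mg/L·h
oral suspension tail: 3.99/0.348 = 11.466; AUC_ev,0→∞ = 238.6775 + 11.466 = 250.1435 mg/L·h
F = (AUC_ev/D_ev)/(AUC_iv/D_iv) = (250.1435/800)/(244.207/200) = 0.312679/1.221035 = 0.2561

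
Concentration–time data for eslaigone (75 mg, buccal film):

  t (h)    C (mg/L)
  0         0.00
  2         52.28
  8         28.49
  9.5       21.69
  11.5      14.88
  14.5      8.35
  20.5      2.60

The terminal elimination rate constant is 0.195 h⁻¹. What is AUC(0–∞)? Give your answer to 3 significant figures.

AUC = 450 mg/L·h

Trapezoidal AUC_0→20.5:
  [0→2]: (0.00+52.28)/2 × 2 = 52.28
  [2→8]: (52.28+28.49)/2 × 6 = 242.31
  [8→9.5]: (28.49+21.69)/2 × 1.5 = 37.635
  [9.5→11.5]: (21.69+14.88)/2 × 2 = 36.57
  [11.5→14.5]: (14.88+8.35)/2 × 3 = 34.845
  [14.5→20.5]: (8.35+2.60)/2 × 6 = 32.85
  Sum = 436.49 mg/L·h
Extrapolated tail: C_last / k_e = 2.60 / 0.195 = 13.333
AUC_0→∞ = 436.49 + 13.333 = 449.823 mg/L·h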